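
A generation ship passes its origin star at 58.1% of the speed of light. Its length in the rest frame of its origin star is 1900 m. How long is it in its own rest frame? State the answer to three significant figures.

2330 m

Lorentz factor: γ = (1 − 0.337561)^(−1/2) = 1.2286.
Proper length: L₀ = γ·L = 1.2286 × 1900 = 2330 m.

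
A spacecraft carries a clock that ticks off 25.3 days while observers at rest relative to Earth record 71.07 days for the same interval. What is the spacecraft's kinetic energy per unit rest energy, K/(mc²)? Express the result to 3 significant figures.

1.81

γ = Δt/Δτ = 71.07/25.3 = 2.80909.
K/(mc²) = γ − 1 = 2.80909 − 1 = 1.81.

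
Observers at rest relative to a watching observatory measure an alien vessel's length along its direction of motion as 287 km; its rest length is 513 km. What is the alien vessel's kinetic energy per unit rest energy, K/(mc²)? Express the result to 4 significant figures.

0.7875

γ = L₀/L = 513/287 = 1.78746.
K/(mc²) = γ − 1 = 1.78746 − 1 = 0.7875.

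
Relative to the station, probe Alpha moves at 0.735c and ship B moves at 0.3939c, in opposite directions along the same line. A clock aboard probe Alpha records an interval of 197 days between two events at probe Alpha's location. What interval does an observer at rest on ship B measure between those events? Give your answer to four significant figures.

407.6 days

Transform probe Alpha's velocity into ship B's frame: (0.735 + 0.3939)/(1 + 0.735·0.3939) = 1.1289/1.2895165, so the relative speed is 0.87544c.
γ for this relative speed: γ = 1/√(1 − 0.766395) = 2.069.
Probe Alpha's interval is proper; time dilation gives Δt_B = γΔτ = 2.069 × 197 days = 407.6 days.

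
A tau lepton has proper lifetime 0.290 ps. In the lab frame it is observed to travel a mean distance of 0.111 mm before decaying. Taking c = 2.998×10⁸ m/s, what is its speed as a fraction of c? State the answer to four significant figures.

0.7873c

d = βγcτ ⇒ βγ = d/(cτ) = 1.110×10^-4 m / (8.6942×10^-5 m) = 1.2767.
β = (βγ)/√(1+(βγ)²) = 1.2767/√2.62996 = 0.7873.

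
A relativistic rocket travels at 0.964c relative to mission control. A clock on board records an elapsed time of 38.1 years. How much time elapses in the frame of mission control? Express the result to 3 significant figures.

143 years

With β = 0.964, γ = 1/√(1 − 0.964²) = 1/√0.070704 = 3.7608.
The onboard clock measures proper time, so the interval in the rest frame of mission control is dilated: Δt = γ·Δτ = 3.7608 × 38.1 years = 143 years.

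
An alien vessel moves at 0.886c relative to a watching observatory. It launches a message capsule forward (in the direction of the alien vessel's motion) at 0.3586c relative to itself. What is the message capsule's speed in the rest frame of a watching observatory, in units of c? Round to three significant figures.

In units of c, u = (u' + v)/(1 + u'v) with u' = 0.3586 and v = 0.886.
Numerator: 0.3586 + 0.886 = 1.2446. Denominator: 1 + (0.3586)(0.886) = 1.3177196.
u = 1.2446/1.3177196 = 0.94451, so the speed is 0.945c.

0.945c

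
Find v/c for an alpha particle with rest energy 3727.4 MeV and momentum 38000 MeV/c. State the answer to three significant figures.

βγ = pc/(mc²) = 38000/3727.4 = 10.195.
Since γ² = 1 + (βγ)² = 104.938, γ = √104.938 = 10.2439, and β = (βγ)/γ = 10.195/10.2439 = 0.995.

0.995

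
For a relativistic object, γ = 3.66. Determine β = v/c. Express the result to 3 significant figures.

0.962

β = √(1 − 1/γ²) = √(1 − 1/13.3956) = √0.925349 = 0.962.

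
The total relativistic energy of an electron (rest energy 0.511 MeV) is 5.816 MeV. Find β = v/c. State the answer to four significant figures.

0.9961

Total energy E = γmc² gives γ = 5.816/0.511 = 11.382.
Hence β = √(1 − 1/γ²) = √(1 − 0.00771903) = √0.99228097 = 0.9961.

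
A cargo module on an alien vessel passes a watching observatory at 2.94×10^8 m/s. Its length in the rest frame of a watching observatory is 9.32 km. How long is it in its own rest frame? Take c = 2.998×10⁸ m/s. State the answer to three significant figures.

47.6 km

β = v/c = (2.94×10^8 m/s)/(2.998×10⁸ m/s) = 0.980654.
With β = 0.980654, γ = 1/√(1 − 0.980654²) = 1/√0.03831773 = 5.1086.
Proper length: L₀ = γ·L = 5.1086 × 9.32 = 47.6 km.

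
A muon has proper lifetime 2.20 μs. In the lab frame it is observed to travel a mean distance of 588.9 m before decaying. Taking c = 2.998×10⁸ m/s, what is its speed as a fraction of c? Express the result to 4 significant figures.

Lab distance = (lab lifetime)·v = γτ·βc, so βγ = d/(cτ) = 588.9/(2.998×10⁸ × 2.200×10^-6) = 0.89287.
With βγ = 0.89287: γ² = 1 + (βγ)² = 1.797217, and β = (βγ)/γ = 0.89287/1.3406 = 0.6660.

0.6660c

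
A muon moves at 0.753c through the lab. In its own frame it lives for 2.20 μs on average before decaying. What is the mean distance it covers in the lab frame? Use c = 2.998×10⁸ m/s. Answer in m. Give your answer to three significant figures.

With β = 0.753, γ = 1/√(1 − 0.753²) = 1/√0.432991 = 1.5197.
Lab-frame lifetime: Δt = γτ = 1.5197 × 2.20 μs = 3.3433 μs.
Distance: d = vΔt = 0.753 × 2.998×10⁸ m/s × 3.3433×10^-6 s = 755 m.

755 m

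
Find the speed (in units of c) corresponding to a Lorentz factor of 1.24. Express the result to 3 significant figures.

0.591c

β = √(1 − 1/γ²) = √(1 − 1/1.5376) = √0.349636 = 0.591.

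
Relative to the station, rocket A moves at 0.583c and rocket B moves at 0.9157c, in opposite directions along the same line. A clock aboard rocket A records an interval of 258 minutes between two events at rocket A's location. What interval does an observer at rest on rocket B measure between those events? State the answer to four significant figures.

Speed of rocket A in rocket B's frame: u = (v_A + v_B)/(1 + v_A v_B/c²) = (0.583 + 0.9157)/(1 + 0.583×0.9157) = 1.4987/1.5338531 = 0.97708; |u| = 0.97708c.
At |u| = 0.97708c, γ = (1 − 0.954685)^(−1/2) = 4.6976.
Rocket A's interval is proper; time dilation gives Δt_B = γΔτ = 4.6976 × 258 minutes = 1212 minutes.

1212 minutes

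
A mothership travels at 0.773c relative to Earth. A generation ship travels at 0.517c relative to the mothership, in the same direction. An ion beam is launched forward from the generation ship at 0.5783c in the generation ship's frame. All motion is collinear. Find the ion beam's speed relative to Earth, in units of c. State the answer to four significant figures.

0.9785c

Apply u = (u'+v)/(1+u'v) twice. Ion beam in the mothership frame: (0.5783+0.517)/(1+0.5783·0.517) = 1.0953/1.2989811 = 0.8432c.
That velocity, transformed to the rest frame of Earth: (0.8432+0.773)/(1+0.8432·0.773) = 1.6162/1.6517936 = 0.97845c.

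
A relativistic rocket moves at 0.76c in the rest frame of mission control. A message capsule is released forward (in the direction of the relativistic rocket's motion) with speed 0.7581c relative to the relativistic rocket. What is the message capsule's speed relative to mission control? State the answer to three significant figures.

Relativistic velocity addition: u = (u' + v)/(1 + u'v/c²), with u' = 0.7581c and v = 0.76c.
Numerator: 0.7581 + 0.76 = 1.5181. Denominator: 1 + (0.7581)(0.76) = 1.576156.
u = 1.5181/1.576156 = 0.96317, so the speed is 0.963c.

0.963c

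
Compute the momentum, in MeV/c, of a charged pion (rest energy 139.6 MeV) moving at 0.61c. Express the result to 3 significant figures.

Lorentz factor: γ = (1 − 0.3721)^(−1/2) = 1.262.
Momentum: p = γβ·mc = 1.262 × 0.61 × 139.6 MeV/c = 107 MeV/c.

107 MeV/c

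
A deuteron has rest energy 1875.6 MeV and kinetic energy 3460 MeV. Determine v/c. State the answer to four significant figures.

0.9362

γ = 1 + K/(mc²) = 1 + 3460/1875.6 = 2.8447.
β = √(1 − 1/γ²) = √(1 − 0.123574) = √0.876426 = 0.9362.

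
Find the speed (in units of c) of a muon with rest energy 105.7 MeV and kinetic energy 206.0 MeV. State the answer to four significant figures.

K = (γ−1)mc², so γ = 1 + 206.0/105.7 = 2.9489.
Then v/c = √(1 − γ⁻²) = √(1 − 0.114995) = √0.885005 = 0.9407.

0.9407c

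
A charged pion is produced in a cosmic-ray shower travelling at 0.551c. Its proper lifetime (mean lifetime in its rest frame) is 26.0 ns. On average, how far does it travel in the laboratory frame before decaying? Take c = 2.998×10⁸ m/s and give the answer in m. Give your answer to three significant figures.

5.15 m

γ = 1/√(1 − β²) = 1/√(1 − 0.303601) = 1/√0.696399 = 1/0.834505 = 1.1983.
Lab-frame lifetime: Δt = γτ = 1.1983 × 26.0 ns = 31.156 ns.
Distance: d = vΔt = 0.551 × 2.998×10⁸ m/s × 3.1156×10^-8 s = 5.15 m.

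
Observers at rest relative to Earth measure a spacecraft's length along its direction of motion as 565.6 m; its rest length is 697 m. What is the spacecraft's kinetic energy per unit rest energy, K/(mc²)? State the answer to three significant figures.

Length contraction gives γ = L₀/L = 697/565.6 = 1.23232.
Since K = (γ−1)mc², K/(mc²) = 1.23232 − 1 = 0.232.

0.232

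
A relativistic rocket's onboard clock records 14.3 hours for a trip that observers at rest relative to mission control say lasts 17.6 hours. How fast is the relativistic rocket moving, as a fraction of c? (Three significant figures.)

0.583c

γ = Δt/Δτ = 17.6/14.3 = 1.2308.
β = √(1 − 1/γ²) = √(1 − 0.660123) = √0.339877 = 0.583.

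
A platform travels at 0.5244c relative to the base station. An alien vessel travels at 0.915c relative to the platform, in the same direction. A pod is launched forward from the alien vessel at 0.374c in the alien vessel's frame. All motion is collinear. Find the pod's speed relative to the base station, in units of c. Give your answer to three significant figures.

First combine the pod and alien vessel (S''→S'): u₁ = (0.374 + 0.915)/(1 + 0.374×0.915) = 1.289/1.34221 = 0.96036.
Then combine with the platform (S'→S): u = (0.96036 + 0.5244)/(1 + 0.96036×0.5244) = 1.48476/1.503612784 = 0.98746.

0.987c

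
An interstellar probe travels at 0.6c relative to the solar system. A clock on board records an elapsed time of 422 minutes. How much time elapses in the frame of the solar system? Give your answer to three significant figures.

528 minutes

Lorentz factor: γ = (1 − 0.36)^(−1/2) = 1.25.
The onboard clock measures proper time, so the interval in the rest frame of the solar system is dilated: Δt = γ·Δτ = 1.25 × 422 minutes = 528 minutes.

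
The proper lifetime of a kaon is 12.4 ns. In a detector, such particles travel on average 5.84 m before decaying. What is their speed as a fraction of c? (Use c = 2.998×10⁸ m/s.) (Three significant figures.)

Lab distance = (lab lifetime)·v = γτ·βc, so βγ = d/(cτ) = 5.840/(2.998×10⁸ × 1.240×10^-8) = 1.5709.
With βγ = 1.5709: γ² = 1 + (βγ)² = 3.46773, and β = (βγ)/γ = 1.5709/1.86218 = 0.844.

0.844c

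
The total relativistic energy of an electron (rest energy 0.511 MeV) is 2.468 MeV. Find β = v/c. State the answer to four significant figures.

0.9783

γ = E/(mc²) = 2.468/0.511 = 4.8297.
β = √(1 − 1/γ²) = √(1 − 0.0428706) = √0.9571294 = 0.9783.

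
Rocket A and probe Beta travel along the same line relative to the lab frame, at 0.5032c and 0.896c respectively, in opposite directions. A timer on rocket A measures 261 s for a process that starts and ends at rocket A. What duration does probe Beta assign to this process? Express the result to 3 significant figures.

987 s

Speed of rocket A in probe Beta's frame: u = (v_A + v_B)/(1 + v_A v_B/c²) = (0.5032 + 0.896)/(1 + 0.5032×0.896) = 1.3992/1.4508672 = 0.96439; |u| = 0.96439c.
γ for this relative speed: γ = 1/√(1 − 0.930048) = 3.7809.
Rocket A's interval is proper; time dilation gives Δt_B = γΔτ = 3.7809 × 261 s = 987 s.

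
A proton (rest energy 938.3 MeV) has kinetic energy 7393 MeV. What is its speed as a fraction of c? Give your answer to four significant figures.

0.9936c

K = (γ−1)mc², so γ = 1 + 7393/938.3 = 8.8791.
Then v/c = √(1 − γ⁻²) = √(1 − 0.0126842) = √0.9873158 = 0.9936.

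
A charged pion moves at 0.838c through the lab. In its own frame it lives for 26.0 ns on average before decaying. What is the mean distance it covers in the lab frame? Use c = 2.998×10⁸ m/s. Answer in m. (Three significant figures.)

With β = 0.838, γ = 1/√(1 − 0.838²) = 1/√0.297756 = 1.8326.
Lab-frame lifetime: Δt = γτ = 1.8326 × 26.0 ns = 47.648 ns.
Distance: d = vΔt = 0.838 × 2.998×10⁸ m/s × 4.7648×10^-8 s = 12.0 m.

12.0 m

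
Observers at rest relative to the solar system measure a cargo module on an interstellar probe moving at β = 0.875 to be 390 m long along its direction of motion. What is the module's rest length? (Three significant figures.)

806 m

γ = 1/√(1 − β²) = 1/√(1 − 0.765625) = 1/√0.234375 = 1/0.484123 = 2.0656.
Proper length: L₀ = γ·L = 2.0656 × 390 = 806 m.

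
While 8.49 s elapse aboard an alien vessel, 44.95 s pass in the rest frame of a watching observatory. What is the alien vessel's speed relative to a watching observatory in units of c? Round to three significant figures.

0.982c

γ = Δt/Δτ = 44.95/8.49 = 5.2945.
β = √(1 − 1/γ²) = √(1 − 0.0356739) = √0.9643261 = 0.982.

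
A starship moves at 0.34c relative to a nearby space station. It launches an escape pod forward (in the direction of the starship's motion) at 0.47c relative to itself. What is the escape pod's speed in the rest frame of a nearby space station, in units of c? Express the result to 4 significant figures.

Relativistic velocity addition: u = (u' + v)/(1 + u'v/c²), with u' = 0.47c and v = 0.34c.
Numerator: 0.47 + 0.34 = 0.81. Denominator: 1 + (0.47)(0.34) = 1.1598.
u = 0.81/1.1598 = 0.6984, so the speed is 0.6984c.

0.6984c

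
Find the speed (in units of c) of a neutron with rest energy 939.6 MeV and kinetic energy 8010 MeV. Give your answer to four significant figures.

γ = 1 + K/(mc²) = 1 + 8010/939.6 = 9.5249.
β = √(1 − 1/γ²) = √(1 − 0.0110225) = √0.9889775 = 0.9945.

0.9945c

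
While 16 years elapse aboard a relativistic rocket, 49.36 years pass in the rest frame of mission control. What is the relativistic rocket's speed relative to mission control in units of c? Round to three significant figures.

γ = Δt/Δτ = 49.36/16 = 3.085.
β = √(1 − 1/γ²) = √(1 − 0.105073) = √0.894927 = 0.946.

0.946c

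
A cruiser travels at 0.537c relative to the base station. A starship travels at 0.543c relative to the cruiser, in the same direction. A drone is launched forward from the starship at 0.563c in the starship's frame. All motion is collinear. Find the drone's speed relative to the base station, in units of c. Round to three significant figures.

0.951c

Compose velocities in two stages. Stage 1 (into S'): u₁ = (0.563+0.543)/(1+0.563×0.543) = 0.84705.
Stage 2 (into S): u = (0.84705+0.537)/(1+0.84705×0.537) = 0.95132, so the speed is 0.951c.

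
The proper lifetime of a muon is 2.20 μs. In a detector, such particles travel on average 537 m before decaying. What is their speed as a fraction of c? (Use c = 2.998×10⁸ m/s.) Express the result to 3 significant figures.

0.631c

Lab distance = (lab lifetime)·v = γτ·βc, so βγ = d/(cτ) = 537.0/(2.998×10⁸ × 2.200×10^-6) = 0.81418.
With βγ = 0.81418: γ² = 1 + (βγ)² = 1.662889, and β = (βγ)/γ = 0.81418/1.28953 = 0.631.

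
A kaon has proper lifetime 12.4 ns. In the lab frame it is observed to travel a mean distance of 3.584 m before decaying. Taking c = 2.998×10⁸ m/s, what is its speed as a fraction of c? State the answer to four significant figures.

Let x = d/(cτ) = 3.584 m / (2.998×10⁸ m/s × 1.240×10^-8 s) = 0.96408. Since d = βγcτ, x = βγ = β/√(1−β²).
Solving: β² = x²/(1+x²) = 0.92945/1.92945 = 0.481718, so β = 0.6941.

0.6941c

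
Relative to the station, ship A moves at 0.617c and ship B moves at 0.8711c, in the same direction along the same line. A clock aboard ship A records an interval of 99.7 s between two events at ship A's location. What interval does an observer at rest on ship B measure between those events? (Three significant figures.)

119 s

The velocity of ship A relative to ship B is (0.617 − 0.8711)c / (1 − 0.617×0.8711) = −0.54937c; relative speed 0.54937c.
γ for this relative speed: γ = 1/√(1 − 0.301807) = 1.1968.
The clock on ship A records proper time, so ship B measures Δt = γΔτ = 1.1968 × 99.7 = 119 s.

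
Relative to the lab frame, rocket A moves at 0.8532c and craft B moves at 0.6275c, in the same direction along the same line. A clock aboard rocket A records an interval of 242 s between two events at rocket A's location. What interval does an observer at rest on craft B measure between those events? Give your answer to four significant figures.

276.9 s

Speed of rocket A in craft B's frame: u = (v_A − v_B)/(1 − v_A v_B/c²) = (0.8532 − 0.6275)/(1 − 0.8532×0.6275) = 0.2257/0.464617 = 0.48578; |u| = 0.48578c.
γ for this relative speed: γ = 1/√(1 − 0.235982) = 1.1441.
The clock on rocket A records proper time, so craft B measures Δt = γΔτ = 1.1441 × 242 = 276.9 s.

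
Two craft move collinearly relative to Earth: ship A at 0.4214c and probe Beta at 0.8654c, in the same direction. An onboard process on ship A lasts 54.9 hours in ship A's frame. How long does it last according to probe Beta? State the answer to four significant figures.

76.76 hours

Speed of ship A in probe Beta's frame: u = (v_A − v_B)/(1 − v_A v_B/c²) = (0.4214 − 0.8654)/(1 − 0.4214×0.8654) = −0.444/0.63532044 = −0.69886; |u| = 0.69886c.
At |u| = 0.69886c, γ = (1 − 0.488405)^(−1/2) = 1.3981.
Ship A's interval is proper; time dilation gives Δt_B = γΔτ = 1.3981 × 54.9 hours = 76.76 hours.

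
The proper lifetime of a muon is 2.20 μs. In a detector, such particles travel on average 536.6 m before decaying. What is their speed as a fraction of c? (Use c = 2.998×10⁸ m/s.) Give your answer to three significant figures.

d = βγcτ ⇒ βγ = d/(cτ) = 536.6 m / (659.56 m) = 0.81357.
β = (βγ)/√(1+(βγ)²) = 0.81357/√1.661896 = 0.631.

0.631c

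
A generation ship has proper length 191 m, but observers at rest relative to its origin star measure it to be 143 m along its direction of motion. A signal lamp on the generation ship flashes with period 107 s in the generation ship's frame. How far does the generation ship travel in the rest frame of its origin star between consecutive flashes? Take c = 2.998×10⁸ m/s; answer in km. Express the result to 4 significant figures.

2.840×10^7 km

Length contraction gives γ = L₀/L = 191/143 = 1.33566.
β = √(1 − 1/γ²) = 0.66292. Lab-frame period = γτ = 1.33566×107 s = 142.92 s. Distance = βc × γτ = 0.66292 × 2.998×10⁸ m/s × 142.92 s = 2.8404×10^10 m = 2.840×10^7 km.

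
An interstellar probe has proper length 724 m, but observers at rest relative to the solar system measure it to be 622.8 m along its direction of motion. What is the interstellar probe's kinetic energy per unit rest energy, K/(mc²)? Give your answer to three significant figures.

0.162

γ = L₀/L = 724/622.8 = 1.16249.
K/(mc²) = γ − 1 = 1.16249 − 1 = 0.162.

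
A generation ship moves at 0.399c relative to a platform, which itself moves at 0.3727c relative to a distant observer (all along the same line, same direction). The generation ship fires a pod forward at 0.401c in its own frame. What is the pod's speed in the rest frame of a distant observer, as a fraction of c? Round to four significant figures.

Compose velocities in two stages. Stage 1 (into S'): u₁ = (0.401+0.399)/(1+0.401×0.399) = 0.68966.
Stage 2 (into S): u = (0.68966+0.3727)/(1+0.68966×0.3727) = 0.84513, so the speed is 0.8451c.

0.8451c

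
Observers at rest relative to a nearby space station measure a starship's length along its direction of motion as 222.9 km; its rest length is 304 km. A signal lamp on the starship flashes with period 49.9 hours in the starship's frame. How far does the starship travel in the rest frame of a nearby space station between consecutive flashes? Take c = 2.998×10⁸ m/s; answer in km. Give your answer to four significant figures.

4.995×10^10 km

Length contraction gives γ = L₀/L = 304/222.9 = 1.36384.
β = √(1 − 1/γ²) = 0.67999. Lab-frame period = γτ = 1.36384×49.9 hours = 68.056 hours. Distance = βc × γτ = 0.67999 × 2.998×10⁸ m/s × 245001.6 s = 4.9946×10^13 m = 4.995×10^10 km.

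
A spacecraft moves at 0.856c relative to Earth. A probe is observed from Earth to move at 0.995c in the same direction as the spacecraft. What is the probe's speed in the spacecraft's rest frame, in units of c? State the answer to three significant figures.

0.937c

Transform to the spacecraft's frame: u' = (u − v)/(1 − uv/c²).
u' = (0.995 − 0.856)/(1 − 0.995×0.856) = 0.139/0.14828 = 0.93742.
Speed in the spacecraft's frame: 0.937c (in the same direction).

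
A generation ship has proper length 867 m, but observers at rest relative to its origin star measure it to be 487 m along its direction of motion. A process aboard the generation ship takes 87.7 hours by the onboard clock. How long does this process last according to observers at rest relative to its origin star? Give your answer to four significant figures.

156.1 hours

γ = L₀/L = 867/487 = 1.78029.
Δt = γΔτ = 1.78029 × 87.7 = 156.1 hours.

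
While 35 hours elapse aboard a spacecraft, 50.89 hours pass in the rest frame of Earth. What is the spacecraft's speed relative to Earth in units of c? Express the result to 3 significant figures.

γ = Δt/Δτ = 50.89/35 = 1.454.
β = √(1 − 1/γ²) = √(1 − 0.473011) = √0.526989 = 0.726.

0.726c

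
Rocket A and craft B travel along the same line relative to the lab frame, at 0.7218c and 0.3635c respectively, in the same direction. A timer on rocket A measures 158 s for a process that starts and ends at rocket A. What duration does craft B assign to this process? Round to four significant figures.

Transform rocket A's velocity into craft B's frame: (0.7218 − 0.3635)/(1 − 0.7218·0.3635) = 0.3583/0.7376257, so the relative speed is 0.48575c.
γ for this relative speed: γ = 1/√(1 − 0.235953) = 1.144.
The clock on rocket A records proper time, so craft B measures Δt = γΔτ = 1.144 × 158 = 180.8 s.

180.8 s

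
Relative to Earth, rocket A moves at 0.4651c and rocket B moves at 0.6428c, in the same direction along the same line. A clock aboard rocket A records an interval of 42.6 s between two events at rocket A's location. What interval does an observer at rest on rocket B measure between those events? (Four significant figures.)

The velocity of rocket A relative to rocket B is (0.4651 − 0.6428)c / (1 − 0.4651×0.6428) = −0.25348c; relative speed 0.25348c.
γ for this relative speed: γ = 1/√(1 − 0.0642521) = 1.0338.
Rocket A's interval is proper; time dilation gives Δt_B = γΔτ = 1.0338 × 42.6 s = 44.04 s.

44.04 s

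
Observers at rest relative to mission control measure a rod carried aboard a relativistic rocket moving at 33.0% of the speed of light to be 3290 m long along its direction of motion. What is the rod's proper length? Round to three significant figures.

3490 m

With β = 0.33, γ = 1/√(1 − 0.33²) = 1/√0.8911 = 1.0593.
Proper length: L₀ = γ·L = 1.0593 × 3290 = 3490 m.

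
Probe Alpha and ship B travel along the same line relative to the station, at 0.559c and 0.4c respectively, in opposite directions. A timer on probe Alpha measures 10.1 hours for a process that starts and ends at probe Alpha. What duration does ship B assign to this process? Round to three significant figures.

16.3 hours

Transform probe Alpha's velocity into ship B's frame: (0.559 + 0.4)/(1 + 0.559·0.4) = 0.959/1.2236, so the relative speed is 0.78375c.
At |u| = 0.78375c, γ = (1 − 0.614264)^(−1/2) = 1.6101.
Probe Alpha's interval is proper; time dilation gives Δt_B = γΔτ = 1.6101 × 10.1 hours = 16.3 hours.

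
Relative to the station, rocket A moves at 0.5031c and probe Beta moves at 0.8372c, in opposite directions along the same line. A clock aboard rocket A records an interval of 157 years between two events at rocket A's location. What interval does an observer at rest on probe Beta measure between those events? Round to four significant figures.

472.1 years

Transform rocket A's velocity into probe Beta's frame: (0.5031 + 0.8372)/(1 + 0.5031·0.8372) = 1.3403/1.42119532, so the relative speed is 0.94308c.
γ for this relative speed: γ = 1/√(1 − 0.8894) = 3.0069.
The clock on rocket A records proper time, so probe Beta measures Δt = γΔτ = 3.0069 × 157 = 472.1 years.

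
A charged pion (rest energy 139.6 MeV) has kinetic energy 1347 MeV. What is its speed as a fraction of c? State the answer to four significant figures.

γ = 1 + K/(mc²) = 1 + 1347/139.6 = 10.649.
β = √(1 − 1/γ²) = √(1 − 0.00881825) = √0.99118175 = 0.9956.

0.9956c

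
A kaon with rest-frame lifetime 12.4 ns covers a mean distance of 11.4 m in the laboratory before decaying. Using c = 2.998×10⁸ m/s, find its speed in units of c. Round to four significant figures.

0.9507c

Let x = d/(cτ) = 11.40 m / (2.998×10⁸ m/s × 1.240×10^-8 s) = 3.0666. Since d = βγcτ, x = βγ = β/√(1−β²).
Solving: β² = x²/(1+x²) = 9.40404/10.40404 = 0.903883, so β = 0.9507.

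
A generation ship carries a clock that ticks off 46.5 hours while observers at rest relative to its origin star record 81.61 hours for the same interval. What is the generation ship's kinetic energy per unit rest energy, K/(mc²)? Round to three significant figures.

0.755

The time-dilation ratio gives γ = 81.61/46.5 = 1.75505.
K/(mc²) = γ − 1 = 1.75505 − 1 = 0.755.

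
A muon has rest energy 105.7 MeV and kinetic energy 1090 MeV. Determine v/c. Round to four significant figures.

γ = 1 + K/(mc²) = 1 + 1090/105.7 = 11.312.
β = √(1 − 1/γ²) = √(1 − 0.00781486) = √0.99218514 = 0.9961.

0.9961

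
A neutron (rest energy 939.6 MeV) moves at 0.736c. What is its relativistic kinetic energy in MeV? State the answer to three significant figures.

β² = 0.541696, so γ = 1/√0.458304 = 1.47715.
Kinetic energy: K = (γ − 1)mc² = (1.47715 − 1) × 939.6 MeV = 0.47715 × 939.6 = 448 MeV.

448 MeV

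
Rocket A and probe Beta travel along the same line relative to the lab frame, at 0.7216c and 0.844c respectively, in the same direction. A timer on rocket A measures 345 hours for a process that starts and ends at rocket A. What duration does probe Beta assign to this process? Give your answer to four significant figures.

363.3 hours

Transform rocket A's velocity into probe Beta's frame: (0.7216 − 0.844)/(1 − 0.7216·0.844) = −0.1224/0.3909696, so the relative speed is 0.31307c.
γ for this relative speed: γ = 1/√(1 − 0.0980128) = 1.0529.
Rocket A's interval is proper; time dilation gives Δt_B = γΔτ = 1.0529 × 345 hours = 363.3 hours.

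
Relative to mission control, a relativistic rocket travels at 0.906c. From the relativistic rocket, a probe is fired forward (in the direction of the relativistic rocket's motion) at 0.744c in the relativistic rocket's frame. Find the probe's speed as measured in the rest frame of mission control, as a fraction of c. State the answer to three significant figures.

0.986c

In units of c, u = (u' + v)/(1 + u'v) with u' = 0.744 and v = 0.906.
Numerator: 0.744 + 0.906 = 1.65. Denominator: 1 + (0.744)(0.906) = 1.674064.
u = 1.65/1.674064 = 0.98563, so the speed is 0.986c.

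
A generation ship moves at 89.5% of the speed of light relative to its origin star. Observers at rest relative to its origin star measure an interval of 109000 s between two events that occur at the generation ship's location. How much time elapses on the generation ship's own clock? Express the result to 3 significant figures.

With β = 0.895, γ = 1/√(1 − 0.895²) = 1/√0.198975 = 2.2418.
The generation ship's clock runs slow as seen from its origin star, so Δτ = Δt/γ = 109000/2.2418 = 48600 s.

48600 s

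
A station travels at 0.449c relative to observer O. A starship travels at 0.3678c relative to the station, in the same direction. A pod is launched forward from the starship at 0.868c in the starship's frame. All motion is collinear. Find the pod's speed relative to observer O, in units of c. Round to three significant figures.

0.975c

Apply u = (u'+v)/(1+u'v) twice. Pod in the station frame: (0.868+0.3678)/(1+0.868·0.3678) = 1.2358/1.3192504 = 0.93674c.
That velocity, transformed to the rest frame of observer O: (0.93674+0.449)/(1+0.93674·0.449) = 1.38574/1.42059626 = 0.97546c.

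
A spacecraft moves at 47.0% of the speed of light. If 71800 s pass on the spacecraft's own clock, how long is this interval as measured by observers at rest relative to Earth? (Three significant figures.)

81300 s

With β = 0.47, γ = 1/√(1 − 0.47²) = 1/√0.7791 = 1.1329.
Time dilation: Δt = γ·Δτ = 1.1329 × 71800 = 81300 s.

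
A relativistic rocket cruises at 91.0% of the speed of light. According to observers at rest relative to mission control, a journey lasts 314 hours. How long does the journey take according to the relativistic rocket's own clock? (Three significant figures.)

130 hours

Lorentz factor: γ = (1 − 0.8281)^(−1/2) = 2.4119.
The relativistic rocket's clock runs slow as seen from mission control, so Δτ = Δt/γ = 314/2.4119 = 130 hours.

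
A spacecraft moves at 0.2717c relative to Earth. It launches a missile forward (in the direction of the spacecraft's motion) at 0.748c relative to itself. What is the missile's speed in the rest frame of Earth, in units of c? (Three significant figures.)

Relativistic velocity addition: u = (u' + v)/(1 + u'v/c²), with u' = 0.748c and v = 0.2717c.
Numerator: 0.748 + 0.2717 = 1.0197. Denominator: 1 + (0.748)(0.2717) = 1.2032316.
u = 1.0197/1.2032316 = 0.84747, so the speed is 0.847c.

0.847c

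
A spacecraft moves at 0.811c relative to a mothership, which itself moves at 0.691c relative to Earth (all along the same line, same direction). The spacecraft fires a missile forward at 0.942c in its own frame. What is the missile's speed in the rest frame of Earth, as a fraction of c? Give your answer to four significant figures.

Compose velocities in two stages. Stage 1 (into S'): u₁ = (0.942+0.811)/(1+0.942×0.811) = 0.99379.
Stage 2 (into S): u = (0.99379+0.691)/(1+0.99379×0.691) = 0.99886, so the speed is 0.9989c.

0.9989c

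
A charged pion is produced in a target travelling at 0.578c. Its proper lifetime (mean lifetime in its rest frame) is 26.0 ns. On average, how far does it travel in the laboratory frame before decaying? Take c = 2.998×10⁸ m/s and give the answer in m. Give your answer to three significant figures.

γ = 1/√(1 − β²) = 1/√(1 − 0.334084) = 1/√0.665916 = 1/0.816037 = 1.2254.
Lab-frame lifetime: Δt = γτ = 1.2254 × 26.0 ns = 31.86 ns.
Distance: d = vΔt = 0.578 × 2.998×10⁸ m/s × 3.1860×10^-8 s = 5.52 m.

5.52 m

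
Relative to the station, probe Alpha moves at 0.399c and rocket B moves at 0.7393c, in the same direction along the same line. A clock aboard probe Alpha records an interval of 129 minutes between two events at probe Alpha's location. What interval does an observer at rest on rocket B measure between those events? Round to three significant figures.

147 minutes

Speed of probe Alpha in rocket B's frame: u = (v_A − v_B)/(1 − v_A v_B/c²) = (0.399 − 0.7393)/(1 − 0.399×0.7393) = −0.3403/0.7050193 = −0.48268; |u| = 0.48268c.
At |u| = 0.48268c, γ = (1 − 0.23298)^(−1/2) = 1.1418.
Probe Alpha's interval is proper; time dilation gives Δt_B = γΔτ = 1.1418 × 129 minutes = 147 minutes.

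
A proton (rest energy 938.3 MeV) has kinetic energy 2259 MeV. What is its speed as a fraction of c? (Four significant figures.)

0.9560c

γ = 1 + K/(mc²) = 1 + 2259/938.3 = 3.4075.
β = √(1 − 1/γ²) = √(1 − 0.0861248) = √0.9138752 = 0.9560.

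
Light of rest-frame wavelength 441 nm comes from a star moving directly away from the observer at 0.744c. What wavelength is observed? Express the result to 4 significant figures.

1151 nm

Relativistic Doppler for wavelength: λ_obs = λ_src · √((1+β)/(1−β)).
With β = 0.744: factor = √(1.744/0.256) = 2.6101.
λ_obs = 441 × 2.6101 = 1151 nm.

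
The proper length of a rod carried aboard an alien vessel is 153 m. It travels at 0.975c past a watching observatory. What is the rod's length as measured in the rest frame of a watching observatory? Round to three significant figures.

γ = 1/√(1 − β²) = 1/√(1 − 0.950625) = 1/√0.049375 = 4.5004.
Along the direction of motion the measured length is L₀/γ = 153/4.5004 = 34.0 m.

34.0 m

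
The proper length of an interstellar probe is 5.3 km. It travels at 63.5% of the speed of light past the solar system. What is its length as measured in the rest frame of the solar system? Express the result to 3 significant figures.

4.09 km

Lorentz factor: γ = (1 − 0.403225)^(−1/2) = 1.2945.
Along the direction of motion the measured length is L₀/γ = 5.3/1.2945 = 4.09 km.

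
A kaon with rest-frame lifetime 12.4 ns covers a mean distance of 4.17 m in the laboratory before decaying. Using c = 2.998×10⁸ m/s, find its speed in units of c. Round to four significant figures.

Lab distance = (lab lifetime)·v = γτ·βc, so βγ = d/(cτ) = 4.170/(2.998×10⁸ × 1.240×10^-8) = 1.1217.
With βγ = 1.1217: γ² = 1 + (βγ)² = 2.25821, and β = (βγ)/γ = 1.1217/1.50273 = 0.7464.

0.7464c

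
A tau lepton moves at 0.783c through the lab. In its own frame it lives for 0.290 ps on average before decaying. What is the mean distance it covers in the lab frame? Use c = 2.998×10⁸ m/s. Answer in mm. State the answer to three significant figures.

γ = 1/√(1 − β²) = 1/√(1 − 0.613089) = 1/√0.386911 = 1/0.622022 = 1.6077.
Lab-frame lifetime: Δt = γτ = 1.6077 × 0.290 ps = 0.46623 ps.
Distance: d = vΔt = 0.783 × 2.998×10⁸ m/s × 4.6623×10^-13 s = 1.09×10^-4 m = 0.109 mm.

0.109 mm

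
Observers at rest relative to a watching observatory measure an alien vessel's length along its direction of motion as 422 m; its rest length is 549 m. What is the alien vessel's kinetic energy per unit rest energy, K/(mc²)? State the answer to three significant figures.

From L = L₀/γ: γ = 549/422 = 1.30095.
Since K = (γ−1)mc², K/(mc²) = 1.30095 − 1 = 0.301.

0.301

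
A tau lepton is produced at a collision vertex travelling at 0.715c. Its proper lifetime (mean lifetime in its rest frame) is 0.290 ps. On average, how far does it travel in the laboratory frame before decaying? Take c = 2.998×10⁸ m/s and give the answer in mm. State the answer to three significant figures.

0.0889 mm

With β = 0.715, γ = 1/√(1 − 0.715²) = 1/√0.488775 = 1.4304.
Lab-frame lifetime: Δt = γτ = 1.4304 × 0.290 ps = 0.41482 ps.
Distance: d = vΔt = 0.715 × 2.998×10⁸ m/s × 4.1482×10^-13 s = 8.89×10^-5 m = 0.0889 mm.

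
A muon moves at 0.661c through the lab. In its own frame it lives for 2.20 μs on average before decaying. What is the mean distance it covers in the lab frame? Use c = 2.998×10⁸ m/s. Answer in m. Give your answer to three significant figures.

581 m

Lorentz factor: γ = (1 − 0.436921)^(−1/2) = 1.3326.
Lab-frame lifetime: Δt = γτ = 1.3326 × 2.20 μs = 2.9317 μs.
Distance: d = vΔt = 0.661 × 2.998×10⁸ m/s × 2.9317×10^-6 s = 581 m.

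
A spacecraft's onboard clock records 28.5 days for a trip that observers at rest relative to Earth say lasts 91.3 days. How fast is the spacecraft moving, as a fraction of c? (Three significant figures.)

γ = Δt/Δτ = 91.3/28.5 = 3.2035.
β = √(1 − 1/γ²) = √(1 − 0.097443) = √0.902557 = 0.950.

0.950c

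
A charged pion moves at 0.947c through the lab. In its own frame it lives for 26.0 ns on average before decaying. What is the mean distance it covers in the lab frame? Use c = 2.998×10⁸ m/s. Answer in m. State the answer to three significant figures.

With β = 0.947, γ = 1/√(1 − 0.947²) = 1/√0.103191 = 3.113.
Lab-frame lifetime: Δt = γτ = 3.113 × 26.0 ns = 80.938 ns.
Distance: d = vΔt = 0.947 × 2.998×10⁸ m/s × 8.0938×10^-8 s = 23.0 m.

23.0 m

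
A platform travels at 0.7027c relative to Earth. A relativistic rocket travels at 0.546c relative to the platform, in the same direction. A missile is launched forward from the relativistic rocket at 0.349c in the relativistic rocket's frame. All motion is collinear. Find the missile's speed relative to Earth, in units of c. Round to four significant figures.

Apply u = (u'+v)/(1+u'v) twice. Missile in the platform frame: (0.349+0.546)/(1+0.349·0.546) = 0.895/1.190554 = 0.75175c.
That velocity, transformed to the rest frame of Earth: (0.75175+0.7027)/(1+0.75175·0.7027) = 1.45445/1.528254725 = 0.95171c.

0.9517c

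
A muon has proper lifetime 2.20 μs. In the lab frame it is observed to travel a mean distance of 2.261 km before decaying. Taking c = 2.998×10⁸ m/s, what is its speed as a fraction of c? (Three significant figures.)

0.960c

d = βγcτ ⇒ βγ = d/(cτ) = 2261 m / (659.56 m) = 3.428.
β = (βγ)/√(1+(βγ)²) = 3.428/√12.7512 = 0.960.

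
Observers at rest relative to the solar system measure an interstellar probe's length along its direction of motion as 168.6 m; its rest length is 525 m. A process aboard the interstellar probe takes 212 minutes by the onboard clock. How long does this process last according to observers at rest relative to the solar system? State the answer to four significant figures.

From L = L₀/γ: γ = 525/168.6 = 3.11388.
The same γ dilates the second interval: 3.11388 × 212 minutes = 660.1 minutes.

660.1 minutes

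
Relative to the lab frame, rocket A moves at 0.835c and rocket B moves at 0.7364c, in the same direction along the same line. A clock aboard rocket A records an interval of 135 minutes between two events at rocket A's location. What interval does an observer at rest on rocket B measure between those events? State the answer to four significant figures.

139.7 minutes

Transform rocket A's velocity into rocket B's frame: (0.835 − 0.7364)/(1 − 0.835·0.7364) = 0.0986/0.385106, so the relative speed is 0.25603c.
At |u| = 0.25603c, γ = (1 − 0.0655514)^(−1/2) = 1.0345.
The clock on rocket A records proper time, so rocket B measures Δt = γΔτ = 1.0345 × 135 = 139.7 minutes.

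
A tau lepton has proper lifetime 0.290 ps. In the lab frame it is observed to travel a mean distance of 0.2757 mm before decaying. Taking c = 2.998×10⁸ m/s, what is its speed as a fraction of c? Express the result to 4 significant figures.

0.9537c

Let x = d/(cτ) = 2.757×10^-4 m / (2.998×10⁸ m/s × 2.900×10^-13 s) = 3.1711. Since d = βγcτ, x = βγ = β/√(1−β²).
Solving: β² = x²/(1+x²) = 10.0559/11.0559 = 0.909551, so β = 0.9537.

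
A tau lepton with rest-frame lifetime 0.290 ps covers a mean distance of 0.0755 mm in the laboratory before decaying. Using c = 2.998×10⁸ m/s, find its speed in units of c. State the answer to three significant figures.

Lab distance = (lab lifetime)·v = γτ·βc, so βγ = d/(cτ) = 7.550×10^-5/(2.998×10⁸ × 2.900×10^-13) = 0.8684.
With βγ = 0.8684: γ² = 1 + (βγ)² = 1.754119, and β = (βγ)/γ = 0.8684/1.32443 = 0.656.

0.656c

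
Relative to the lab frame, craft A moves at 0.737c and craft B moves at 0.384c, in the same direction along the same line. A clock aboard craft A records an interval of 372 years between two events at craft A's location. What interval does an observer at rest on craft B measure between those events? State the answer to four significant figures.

427.4 years

Transform craft A's velocity into craft B's frame: (0.737 − 0.384)/(1 − 0.737·0.384) = 0.353/0.716992, so the relative speed is 0.49233c.
γ for this relative speed: γ = 1/√(1 − 0.242389) = 1.1489.
The clock on craft A records proper time, so craft B measures Δt = γΔτ = 1.1489 × 372 = 427.4 years.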